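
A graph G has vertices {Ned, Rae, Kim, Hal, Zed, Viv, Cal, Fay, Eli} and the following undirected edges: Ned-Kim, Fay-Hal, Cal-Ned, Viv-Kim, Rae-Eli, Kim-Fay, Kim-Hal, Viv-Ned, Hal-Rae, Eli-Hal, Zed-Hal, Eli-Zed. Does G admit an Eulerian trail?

Degrees: Ned:3, Rae:2, Kim:4, Hal:5, Zed:2, Viv:2, Cal:1, Fay:2, Eli:3
Odd-degree vertices: Ned, Hal, Cal, Eli (4 total).
With 4 odd-degree vertices (more than two), no single trail can use every edge.

No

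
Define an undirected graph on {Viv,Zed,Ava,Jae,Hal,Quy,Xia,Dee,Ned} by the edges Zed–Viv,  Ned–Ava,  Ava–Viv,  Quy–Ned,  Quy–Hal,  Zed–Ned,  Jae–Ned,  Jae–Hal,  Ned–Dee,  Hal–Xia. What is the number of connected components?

1

Component: {Viv, Zed, Ava, Jae, Hal, Quy, Xia, Dee, Ned}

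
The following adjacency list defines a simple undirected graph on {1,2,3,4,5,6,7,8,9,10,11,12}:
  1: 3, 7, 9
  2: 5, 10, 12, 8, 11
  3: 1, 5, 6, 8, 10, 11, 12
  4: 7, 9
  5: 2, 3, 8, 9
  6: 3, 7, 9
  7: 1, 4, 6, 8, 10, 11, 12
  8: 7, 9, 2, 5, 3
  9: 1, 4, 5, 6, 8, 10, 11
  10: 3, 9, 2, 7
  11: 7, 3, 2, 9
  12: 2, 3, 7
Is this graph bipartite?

8-5-9-8 is an odd cycle (length 3), and a bipartite graph can contain only even cycles.

No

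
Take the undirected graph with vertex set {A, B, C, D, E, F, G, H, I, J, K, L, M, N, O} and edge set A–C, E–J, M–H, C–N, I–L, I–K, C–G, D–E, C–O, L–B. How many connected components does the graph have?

5

Component: {F}
Component: {H, M}
Component: {D, E, J}
Component: {B, I, K, L}
Component: {A, C, G, N, O}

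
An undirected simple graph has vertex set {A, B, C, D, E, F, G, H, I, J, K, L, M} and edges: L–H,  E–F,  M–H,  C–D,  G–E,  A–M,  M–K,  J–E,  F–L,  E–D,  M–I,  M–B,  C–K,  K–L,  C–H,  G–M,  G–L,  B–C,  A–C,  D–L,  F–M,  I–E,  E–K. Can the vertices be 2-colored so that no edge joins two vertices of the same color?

Partition the vertices as {C, E, L, M} vs {A, B, D, F, G, H, I, J, K}. Each listed edge has one endpoint in each part, so the graph is bipartite.

Yes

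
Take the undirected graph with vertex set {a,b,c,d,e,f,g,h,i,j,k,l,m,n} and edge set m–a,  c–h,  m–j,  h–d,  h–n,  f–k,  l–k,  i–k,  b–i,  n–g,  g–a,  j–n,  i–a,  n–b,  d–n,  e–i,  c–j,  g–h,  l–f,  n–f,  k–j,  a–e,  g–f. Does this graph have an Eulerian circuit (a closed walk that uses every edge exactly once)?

Yes

Degrees: a:4, b:2, c:2, d:2, e:2, f:4, g:4, h:4, i:4, j:4, k:4, l:2, m:2, n:6
Every vertex has even degree and the edges form a single connected piece, so an Eulerian circuit exists.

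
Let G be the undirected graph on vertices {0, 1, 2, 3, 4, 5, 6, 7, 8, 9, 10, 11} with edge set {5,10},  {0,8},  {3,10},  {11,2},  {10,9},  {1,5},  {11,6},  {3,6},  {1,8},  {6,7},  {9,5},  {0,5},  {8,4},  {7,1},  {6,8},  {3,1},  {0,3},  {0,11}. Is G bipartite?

The cycle 10-9-5-10 has length 3, which is odd, so the graph is not bipartite.

No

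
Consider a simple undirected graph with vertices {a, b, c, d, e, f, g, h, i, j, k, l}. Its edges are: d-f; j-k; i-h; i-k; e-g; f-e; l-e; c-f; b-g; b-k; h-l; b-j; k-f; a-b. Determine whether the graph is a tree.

No

|V| = 12, |E| = 14.
Connected but with 14 > 11 edges, so it has a cycle and is not a tree.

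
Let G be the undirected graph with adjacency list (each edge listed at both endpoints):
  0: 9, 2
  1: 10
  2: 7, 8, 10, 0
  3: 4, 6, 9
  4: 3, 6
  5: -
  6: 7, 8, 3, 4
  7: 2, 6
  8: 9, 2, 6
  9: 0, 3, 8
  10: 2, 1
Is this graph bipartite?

3-4-6-3 is an odd cycle (length 3), and a bipartite graph can contain only even cycles.

No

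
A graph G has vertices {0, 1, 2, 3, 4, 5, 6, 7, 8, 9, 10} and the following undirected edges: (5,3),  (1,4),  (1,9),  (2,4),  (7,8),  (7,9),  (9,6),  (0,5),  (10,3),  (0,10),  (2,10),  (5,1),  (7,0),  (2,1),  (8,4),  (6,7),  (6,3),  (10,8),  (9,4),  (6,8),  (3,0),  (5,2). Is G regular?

Degrees: 0:4, 1:4, 2:4, 3:4, 4:4, 5:4, 6:4, 7:4, 8:4, 9:4, 10:4
All degrees equal 4; the graph is regular.

Yes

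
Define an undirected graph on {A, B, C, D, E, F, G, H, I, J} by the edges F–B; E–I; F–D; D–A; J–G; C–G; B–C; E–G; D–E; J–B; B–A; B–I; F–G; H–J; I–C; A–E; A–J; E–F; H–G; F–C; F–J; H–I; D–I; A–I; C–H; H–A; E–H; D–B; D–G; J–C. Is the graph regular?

Yes

Degrees: A:6, B:6, C:6, D:6, E:6, F:6, G:6, H:6, I:6, J:6
Every vertex has degree 6, so the graph is 6-regular.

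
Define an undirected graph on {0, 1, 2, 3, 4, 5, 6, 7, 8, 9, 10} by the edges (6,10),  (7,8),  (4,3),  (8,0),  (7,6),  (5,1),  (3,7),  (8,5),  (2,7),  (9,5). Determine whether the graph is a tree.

Yes

The graph has 11 vertices and 10 edges.
Connected and |E| = |V| - 1, which characterizes a tree.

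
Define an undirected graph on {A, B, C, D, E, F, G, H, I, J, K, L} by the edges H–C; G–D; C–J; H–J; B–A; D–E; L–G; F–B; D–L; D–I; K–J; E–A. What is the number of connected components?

Component: {C, H, J, K}
Component: {A, B, D, E, F, G, I, L}

2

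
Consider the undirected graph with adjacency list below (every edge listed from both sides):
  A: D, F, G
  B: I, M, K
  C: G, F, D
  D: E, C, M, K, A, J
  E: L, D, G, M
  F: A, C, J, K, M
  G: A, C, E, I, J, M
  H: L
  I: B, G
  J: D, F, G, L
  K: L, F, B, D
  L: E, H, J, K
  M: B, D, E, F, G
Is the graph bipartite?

No

The cycle G-E-M-G has length 3, which is odd, so the graph is not bipartite.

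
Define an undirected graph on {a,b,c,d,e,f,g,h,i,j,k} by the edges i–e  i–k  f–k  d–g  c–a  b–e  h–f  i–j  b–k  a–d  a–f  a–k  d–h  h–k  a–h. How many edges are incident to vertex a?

5

Neighbors of a: c, d, f, h, k.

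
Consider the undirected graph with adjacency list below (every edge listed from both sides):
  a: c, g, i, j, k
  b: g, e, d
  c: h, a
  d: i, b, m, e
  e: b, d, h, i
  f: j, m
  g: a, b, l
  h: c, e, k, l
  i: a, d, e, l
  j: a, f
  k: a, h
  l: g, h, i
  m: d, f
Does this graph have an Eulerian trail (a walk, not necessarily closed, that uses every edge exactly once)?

No

Degrees: a:5, b:3, c:2, d:4, e:4, f:2, g:3, h:4, i:4, j:2, k:2, l:3, m:2
Odd-degree vertices: a, b, g, l (4 total).
An Eulerian trail requires 0 or 2 odd-degree vertices; here there are 4.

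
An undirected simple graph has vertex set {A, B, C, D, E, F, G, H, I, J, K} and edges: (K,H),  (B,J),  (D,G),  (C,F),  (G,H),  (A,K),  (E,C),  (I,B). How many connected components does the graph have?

Component: {B, I, J}
Component: {C, E, F}
Component: {A, D, G, H, K}

3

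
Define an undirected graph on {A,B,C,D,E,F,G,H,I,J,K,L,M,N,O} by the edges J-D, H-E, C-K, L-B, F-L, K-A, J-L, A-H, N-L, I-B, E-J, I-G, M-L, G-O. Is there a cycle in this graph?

The graph has 15 vertices, 14 edges, and 1 connected component.
Since 14 = 15 - 1, the graph is a forest and contains no cycle.

No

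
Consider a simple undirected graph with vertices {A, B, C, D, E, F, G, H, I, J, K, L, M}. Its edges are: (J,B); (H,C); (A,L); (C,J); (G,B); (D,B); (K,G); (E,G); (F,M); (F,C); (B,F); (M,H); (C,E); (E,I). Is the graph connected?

Component: {A, L}
Component: {B, C, D, E, F, G, H, I, J, K, M}
No edge joins these 2 groups, so the graph is disconnected.

No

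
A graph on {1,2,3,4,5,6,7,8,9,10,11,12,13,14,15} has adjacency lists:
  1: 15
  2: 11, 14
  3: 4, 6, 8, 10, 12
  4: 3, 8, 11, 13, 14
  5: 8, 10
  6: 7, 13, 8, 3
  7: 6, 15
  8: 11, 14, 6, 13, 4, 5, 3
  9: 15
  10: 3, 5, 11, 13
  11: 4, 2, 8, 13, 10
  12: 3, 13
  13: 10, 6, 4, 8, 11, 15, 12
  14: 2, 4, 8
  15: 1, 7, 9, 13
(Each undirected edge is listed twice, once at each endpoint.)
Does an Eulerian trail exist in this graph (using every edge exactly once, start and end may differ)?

No

Degrees: 1:1, 2:2, 3:5, 4:5, 5:2, 6:4, 7:2, 8:7, 9:1, 10:4, 11:5, 12:2, 13:7, 14:3, 15:4
Odd-degree vertices: 1, 3, 4, 8, 9, 11, 13, 14 (8 total).
With 8 odd-degree vertices (more than two), no single trail can use every edge.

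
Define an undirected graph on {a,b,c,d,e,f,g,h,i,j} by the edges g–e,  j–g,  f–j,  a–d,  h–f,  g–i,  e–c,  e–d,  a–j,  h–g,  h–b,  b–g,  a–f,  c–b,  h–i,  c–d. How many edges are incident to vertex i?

2

Neighbors of i: g, h.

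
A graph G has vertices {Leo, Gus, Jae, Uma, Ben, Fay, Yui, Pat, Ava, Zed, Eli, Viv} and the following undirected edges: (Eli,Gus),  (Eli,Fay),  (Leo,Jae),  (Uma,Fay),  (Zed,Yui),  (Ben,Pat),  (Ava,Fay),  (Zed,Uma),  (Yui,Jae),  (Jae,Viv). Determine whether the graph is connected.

No

Component: {Ben, Pat}
Component: {Leo, Gus, Jae, Uma, Fay, Yui, Ava, Zed, Eli, Viv}
No edge joins these 2 groups, so the graph is disconnected.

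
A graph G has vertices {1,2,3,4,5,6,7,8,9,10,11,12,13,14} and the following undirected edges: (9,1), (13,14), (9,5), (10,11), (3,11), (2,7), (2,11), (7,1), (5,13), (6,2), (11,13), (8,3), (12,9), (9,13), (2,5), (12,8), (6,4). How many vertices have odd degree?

Degrees: 1:2, 2:4, 3:2, 4:1, 5:3, 6:2, 7:2, 8:2, 9:4, 10:1, 11:4, 12:2, 13:4, 14:1
Odd-degree vertices: 4, 5, 10, 14.

4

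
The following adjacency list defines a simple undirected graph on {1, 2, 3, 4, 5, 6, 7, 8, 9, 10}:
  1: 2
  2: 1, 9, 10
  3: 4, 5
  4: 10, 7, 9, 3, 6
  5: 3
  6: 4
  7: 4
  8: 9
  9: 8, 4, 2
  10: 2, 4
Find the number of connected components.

Component: {1, 2, 3, 4, 5, 6, 7, 8, 9, 10}

1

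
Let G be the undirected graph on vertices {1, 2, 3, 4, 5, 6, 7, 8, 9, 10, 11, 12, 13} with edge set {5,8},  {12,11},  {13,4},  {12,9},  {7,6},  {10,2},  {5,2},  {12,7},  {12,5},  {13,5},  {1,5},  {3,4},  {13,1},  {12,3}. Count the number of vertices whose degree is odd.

8

Degrees: 1:2, 2:2, 3:2, 4:2, 5:5, 6:1, 7:2, 8:1, 9:1, 10:1, 11:1, 12:5, 13:3
Odd-degree vertices: 5, 6, 8, 9, 10, 11, 12, 13.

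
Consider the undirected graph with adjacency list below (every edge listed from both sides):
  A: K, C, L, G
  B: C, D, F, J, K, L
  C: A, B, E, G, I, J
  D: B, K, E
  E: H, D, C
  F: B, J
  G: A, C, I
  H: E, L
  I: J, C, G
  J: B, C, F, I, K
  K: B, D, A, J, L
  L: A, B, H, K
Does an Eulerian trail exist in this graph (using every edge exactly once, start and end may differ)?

No

Degrees: A:4, B:6, C:6, D:3, E:3, F:2, G:3, H:2, I:3, J:5, K:5, L:4
Odd-degree vertices: D, E, G, I, J, K (6 total).
With 6 odd-degree vertices (more than two), no single trail can use every edge.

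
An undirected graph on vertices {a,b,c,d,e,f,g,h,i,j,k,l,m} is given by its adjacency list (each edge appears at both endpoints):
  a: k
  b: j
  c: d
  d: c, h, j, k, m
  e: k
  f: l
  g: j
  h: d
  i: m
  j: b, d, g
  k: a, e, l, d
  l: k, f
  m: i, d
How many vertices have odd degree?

Degrees: a:1, b:1, c:1, d:5, e:1, f:1, g:1, h:1, i:1, j:3, k:4, l:2, m:2
Odd-degree vertices: a, b, c, d, e, f, g, h, i, j.

10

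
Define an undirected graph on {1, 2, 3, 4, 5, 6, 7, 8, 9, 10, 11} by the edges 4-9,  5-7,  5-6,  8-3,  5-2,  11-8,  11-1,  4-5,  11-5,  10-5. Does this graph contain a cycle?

No

|V| = 11, |E| = 10, number of components = 1.
A forest on 11 vertices with 1 component has exactly 10 edges, which matches — so no cycle.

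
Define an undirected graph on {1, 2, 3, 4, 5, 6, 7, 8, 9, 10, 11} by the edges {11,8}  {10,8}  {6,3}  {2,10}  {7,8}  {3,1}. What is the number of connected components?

5

Component: {4}
Component: {5}
Component: {9}
Component: {1, 3, 6}
Component: {2, 7, 8, 10, 11}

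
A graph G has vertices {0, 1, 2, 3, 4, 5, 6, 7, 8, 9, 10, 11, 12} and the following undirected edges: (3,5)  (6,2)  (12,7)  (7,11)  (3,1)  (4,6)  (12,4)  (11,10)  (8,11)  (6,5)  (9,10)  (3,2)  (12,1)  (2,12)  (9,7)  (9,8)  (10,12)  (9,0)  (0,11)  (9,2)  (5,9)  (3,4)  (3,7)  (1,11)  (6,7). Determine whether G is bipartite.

Yes

A valid 2-coloring puts {3, 6, 9, 11, 12} on one side and {0, 1, 2, 4, 5, 7, 8, 10} on the other; every edge crosses between the two sides.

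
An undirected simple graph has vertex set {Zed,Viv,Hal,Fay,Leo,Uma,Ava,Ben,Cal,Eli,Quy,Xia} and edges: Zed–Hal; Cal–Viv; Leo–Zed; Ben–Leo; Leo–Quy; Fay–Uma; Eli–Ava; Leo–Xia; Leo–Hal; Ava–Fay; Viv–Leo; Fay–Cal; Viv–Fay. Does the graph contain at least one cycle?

The graph has 12 vertices, 13 edges, and 1 connected component.
One cycle is Viv-Fay-Cal-Viv.

Yes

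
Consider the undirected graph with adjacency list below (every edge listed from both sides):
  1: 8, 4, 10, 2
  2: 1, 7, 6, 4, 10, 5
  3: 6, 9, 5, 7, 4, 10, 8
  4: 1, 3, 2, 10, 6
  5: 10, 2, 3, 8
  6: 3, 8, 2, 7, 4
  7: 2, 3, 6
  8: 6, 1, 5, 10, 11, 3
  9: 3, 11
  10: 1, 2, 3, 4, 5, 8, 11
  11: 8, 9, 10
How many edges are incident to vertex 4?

5

Neighbors of 4: 1, 2, 3, 6, 10.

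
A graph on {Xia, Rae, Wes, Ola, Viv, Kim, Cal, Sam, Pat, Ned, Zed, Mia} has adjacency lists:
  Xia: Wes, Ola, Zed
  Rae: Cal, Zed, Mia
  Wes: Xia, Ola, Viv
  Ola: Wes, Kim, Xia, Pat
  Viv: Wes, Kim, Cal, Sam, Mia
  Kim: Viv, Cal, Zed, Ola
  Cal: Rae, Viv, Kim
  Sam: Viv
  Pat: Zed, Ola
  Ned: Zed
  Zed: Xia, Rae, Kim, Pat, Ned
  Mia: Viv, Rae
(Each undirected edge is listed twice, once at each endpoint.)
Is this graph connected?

Yes

A breadth-first search from Xia visits Xia, Zed, Wes, Ola, Ned, Pat, Kim, Rae, Viv, Cal, Mia, Sam — all 12 vertices — so the graph is connected.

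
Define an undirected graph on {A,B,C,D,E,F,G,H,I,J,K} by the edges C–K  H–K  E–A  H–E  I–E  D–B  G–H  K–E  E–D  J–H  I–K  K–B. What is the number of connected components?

Component: {F}
Component: {A, B, C, D, E, G, H, I, J, K}

2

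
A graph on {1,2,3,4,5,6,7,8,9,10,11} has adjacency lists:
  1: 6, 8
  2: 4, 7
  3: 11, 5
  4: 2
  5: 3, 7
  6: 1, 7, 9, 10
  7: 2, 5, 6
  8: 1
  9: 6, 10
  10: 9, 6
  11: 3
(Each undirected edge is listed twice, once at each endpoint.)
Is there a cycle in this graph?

The graph has 11 vertices, 11 edges, and 1 connected component.
One cycle is 6-9-10-6.

Yes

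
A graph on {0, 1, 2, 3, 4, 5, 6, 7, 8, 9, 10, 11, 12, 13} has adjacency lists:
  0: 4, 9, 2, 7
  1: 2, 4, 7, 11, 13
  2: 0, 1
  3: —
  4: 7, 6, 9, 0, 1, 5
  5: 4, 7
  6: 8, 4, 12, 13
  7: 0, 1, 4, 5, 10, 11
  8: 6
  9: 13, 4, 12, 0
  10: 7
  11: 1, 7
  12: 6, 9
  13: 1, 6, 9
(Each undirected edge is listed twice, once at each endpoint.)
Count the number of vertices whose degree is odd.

Degrees: 0:4, 1:5, 2:2, 3:0, 4:6, 5:2, 6:4, 7:6, 8:1, 9:4, 10:1, 11:2, 12:2, 13:3
Odd-degree vertices: 1, 8, 10, 13.

4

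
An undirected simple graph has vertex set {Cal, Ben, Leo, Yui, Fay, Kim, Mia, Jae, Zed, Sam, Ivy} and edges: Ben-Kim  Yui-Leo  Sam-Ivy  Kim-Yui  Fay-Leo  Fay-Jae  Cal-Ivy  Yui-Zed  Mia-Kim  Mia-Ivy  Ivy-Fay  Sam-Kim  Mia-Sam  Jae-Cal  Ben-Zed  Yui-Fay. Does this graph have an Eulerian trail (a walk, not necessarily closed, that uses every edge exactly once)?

Degrees: Cal:2, Ben:2, Leo:2, Yui:4, Fay:4, Kim:4, Mia:3, Jae:2, Zed:2, Sam:3, Ivy:4
Odd-degree vertices: Mia, Sam (2 total).
The non-isolated vertices are connected and exactly 2 have odd degree, so an Eulerian trail exists (from Mia to Sam).

Yes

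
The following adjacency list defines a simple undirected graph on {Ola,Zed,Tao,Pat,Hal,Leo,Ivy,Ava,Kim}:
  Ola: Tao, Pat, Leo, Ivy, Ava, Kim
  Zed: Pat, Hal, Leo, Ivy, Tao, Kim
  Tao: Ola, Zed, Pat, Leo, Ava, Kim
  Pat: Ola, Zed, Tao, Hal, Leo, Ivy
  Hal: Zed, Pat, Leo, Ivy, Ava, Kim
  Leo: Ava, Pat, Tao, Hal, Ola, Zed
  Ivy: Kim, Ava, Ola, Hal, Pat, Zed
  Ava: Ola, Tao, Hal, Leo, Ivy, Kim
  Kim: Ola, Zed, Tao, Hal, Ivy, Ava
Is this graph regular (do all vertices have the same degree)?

Degrees: Ola:6, Zed:6, Tao:6, Pat:6, Hal:6, Leo:6, Ivy:6, Ava:6, Kim:6
All degrees equal 6; the graph is regular.

Yes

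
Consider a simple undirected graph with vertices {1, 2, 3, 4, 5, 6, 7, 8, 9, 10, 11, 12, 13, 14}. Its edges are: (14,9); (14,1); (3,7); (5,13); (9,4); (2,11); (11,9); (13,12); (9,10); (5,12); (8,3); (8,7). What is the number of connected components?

4

Component: {6}
Component: {3, 7, 8}
Component: {5, 12, 13}
Component: {1, 2, 4, 9, 10, 11, 14}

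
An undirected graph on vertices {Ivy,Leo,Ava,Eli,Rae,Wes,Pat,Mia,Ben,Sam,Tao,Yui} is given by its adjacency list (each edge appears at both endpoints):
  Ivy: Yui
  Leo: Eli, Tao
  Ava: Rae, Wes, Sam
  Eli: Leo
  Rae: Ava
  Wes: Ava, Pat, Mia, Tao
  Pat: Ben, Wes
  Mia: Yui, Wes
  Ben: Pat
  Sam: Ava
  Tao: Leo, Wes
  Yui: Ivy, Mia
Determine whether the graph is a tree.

|V| = 12, |E| = 11.
Connected and |E| = |V| - 1, which characterizes a tree.

Yes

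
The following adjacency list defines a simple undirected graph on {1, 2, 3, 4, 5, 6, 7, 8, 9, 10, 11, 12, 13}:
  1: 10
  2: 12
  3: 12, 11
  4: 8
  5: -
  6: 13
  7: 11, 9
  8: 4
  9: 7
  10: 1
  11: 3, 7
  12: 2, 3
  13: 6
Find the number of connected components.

Component: {5}
Component: {1, 10}
Component: {4, 8}
Component: {6, 13}
Component: {2, 3, 7, 9, 11, 12}

5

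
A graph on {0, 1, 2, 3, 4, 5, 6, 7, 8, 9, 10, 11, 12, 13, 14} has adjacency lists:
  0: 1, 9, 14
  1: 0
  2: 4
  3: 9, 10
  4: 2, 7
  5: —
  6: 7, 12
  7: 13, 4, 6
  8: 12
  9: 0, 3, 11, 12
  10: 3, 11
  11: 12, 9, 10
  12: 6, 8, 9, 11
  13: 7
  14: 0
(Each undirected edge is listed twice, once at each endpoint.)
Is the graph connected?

Component: {5}
Component: {0, 1, 2, 3, 4, 6, 7, 8, 9, 10, 11, 12, 13, 14}
No edge joins these 2 groups, so the graph is disconnected.

No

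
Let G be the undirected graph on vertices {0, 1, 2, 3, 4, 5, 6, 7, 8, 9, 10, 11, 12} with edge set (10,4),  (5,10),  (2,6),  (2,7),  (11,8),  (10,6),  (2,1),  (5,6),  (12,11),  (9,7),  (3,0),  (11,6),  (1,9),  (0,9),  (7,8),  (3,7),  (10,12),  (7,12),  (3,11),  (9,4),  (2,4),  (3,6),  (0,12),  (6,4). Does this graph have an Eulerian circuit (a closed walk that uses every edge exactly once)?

No

Degrees: 0:3, 1:2, 2:4, 3:4, 4:4, 5:2, 6:6, 7:5, 8:2, 9:4, 10:4, 11:4, 12:4
Vertices with odd degree: 0, 7. An Eulerian circuit requires all degrees even.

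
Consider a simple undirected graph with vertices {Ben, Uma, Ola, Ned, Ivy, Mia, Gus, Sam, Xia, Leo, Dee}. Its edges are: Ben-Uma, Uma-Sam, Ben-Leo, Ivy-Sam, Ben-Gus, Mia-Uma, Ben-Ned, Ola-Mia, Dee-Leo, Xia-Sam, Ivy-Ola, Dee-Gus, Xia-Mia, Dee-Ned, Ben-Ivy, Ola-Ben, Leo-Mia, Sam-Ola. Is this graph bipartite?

The cycle Ola-Ivy-Sam-Ola has length 3, which is odd, so the graph is not bipartite.

No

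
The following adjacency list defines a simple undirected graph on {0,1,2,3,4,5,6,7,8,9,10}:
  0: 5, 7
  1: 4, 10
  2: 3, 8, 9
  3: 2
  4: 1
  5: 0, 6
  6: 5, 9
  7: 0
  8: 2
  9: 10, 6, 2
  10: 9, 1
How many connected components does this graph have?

1

Component: {0, 1, 2, 3, 4, 5, 6, 7, 8, 9, 10}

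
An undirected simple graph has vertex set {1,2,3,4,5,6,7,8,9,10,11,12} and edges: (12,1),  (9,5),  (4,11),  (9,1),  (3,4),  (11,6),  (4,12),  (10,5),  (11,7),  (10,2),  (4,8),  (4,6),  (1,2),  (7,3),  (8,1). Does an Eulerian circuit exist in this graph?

Degrees: 1:4, 2:2, 3:2, 4:5, 5:2, 6:2, 7:2, 8:2, 9:2, 10:2, 11:3, 12:2
Vertices with odd degree: 4, 11. An Eulerian circuit requires all degrees even.

No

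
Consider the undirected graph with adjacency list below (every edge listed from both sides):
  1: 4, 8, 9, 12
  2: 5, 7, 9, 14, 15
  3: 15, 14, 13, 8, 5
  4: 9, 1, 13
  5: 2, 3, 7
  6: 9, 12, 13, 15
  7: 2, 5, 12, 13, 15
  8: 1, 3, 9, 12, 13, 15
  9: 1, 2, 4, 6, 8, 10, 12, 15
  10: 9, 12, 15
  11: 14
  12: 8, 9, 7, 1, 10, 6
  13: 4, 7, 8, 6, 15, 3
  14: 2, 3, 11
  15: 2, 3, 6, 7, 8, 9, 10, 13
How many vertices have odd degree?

8

Degrees: 1:4, 2:5, 3:5, 4:3, 5:3, 6:4, 7:5, 8:6, 9:8, 10:3, 11:1, 12:6, 13:6, 14:3, 15:8
Odd-degree vertices: 2, 3, 4, 5, 7, 10, 11, 14.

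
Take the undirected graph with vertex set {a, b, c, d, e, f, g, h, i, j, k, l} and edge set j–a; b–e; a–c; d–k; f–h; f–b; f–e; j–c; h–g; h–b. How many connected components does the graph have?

5

Component: {i}
Component: {l}
Component: {d, k}
Component: {a, c, j}
Component: {b, e, f, g, h}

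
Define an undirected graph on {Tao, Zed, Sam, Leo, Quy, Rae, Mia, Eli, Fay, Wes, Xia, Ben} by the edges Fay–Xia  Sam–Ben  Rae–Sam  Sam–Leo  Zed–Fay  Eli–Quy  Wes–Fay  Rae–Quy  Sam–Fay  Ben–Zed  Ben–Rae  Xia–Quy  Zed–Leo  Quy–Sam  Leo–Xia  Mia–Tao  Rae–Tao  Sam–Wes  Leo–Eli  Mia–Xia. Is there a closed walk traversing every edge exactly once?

No

Degrees: Tao:2, Zed:3, Sam:6, Leo:4, Quy:4, Rae:4, Mia:2, Eli:2, Fay:4, Wes:2, Xia:4, Ben:3
Vertices with odd degree: Zed, Ben. An Eulerian circuit requires all degrees even.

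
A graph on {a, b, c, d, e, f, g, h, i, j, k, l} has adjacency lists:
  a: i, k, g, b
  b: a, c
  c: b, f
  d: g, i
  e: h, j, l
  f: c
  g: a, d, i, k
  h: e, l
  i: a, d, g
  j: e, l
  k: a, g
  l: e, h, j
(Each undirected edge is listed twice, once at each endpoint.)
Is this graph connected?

No

Component: {e, h, j, l}
Component: {a, b, c, d, f, g, i, k}
No edge joins these 2 groups, so the graph is disconnected.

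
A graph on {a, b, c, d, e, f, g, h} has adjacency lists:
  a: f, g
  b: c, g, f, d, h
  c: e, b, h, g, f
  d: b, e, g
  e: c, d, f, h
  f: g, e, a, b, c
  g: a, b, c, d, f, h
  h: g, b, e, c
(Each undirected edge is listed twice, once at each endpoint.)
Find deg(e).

4

Neighbors of e: c, d, f, h.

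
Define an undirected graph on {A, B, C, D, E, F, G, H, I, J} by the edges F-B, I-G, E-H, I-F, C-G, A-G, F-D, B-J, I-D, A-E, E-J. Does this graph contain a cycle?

Yes

|V| = 10, |E| = 11, number of components = 1.
Since 11 > 10 - 1, a cycle must exist; for instance A-G-I-D-F-B-J-E-A.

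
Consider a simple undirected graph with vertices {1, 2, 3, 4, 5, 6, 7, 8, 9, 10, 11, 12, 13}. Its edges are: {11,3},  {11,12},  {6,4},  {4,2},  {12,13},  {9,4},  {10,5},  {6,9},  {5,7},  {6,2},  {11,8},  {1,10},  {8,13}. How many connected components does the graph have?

Component: {1, 5, 7, 10}
Component: {2, 4, 6, 9}
Component: {3, 8, 11, 12, 13}

3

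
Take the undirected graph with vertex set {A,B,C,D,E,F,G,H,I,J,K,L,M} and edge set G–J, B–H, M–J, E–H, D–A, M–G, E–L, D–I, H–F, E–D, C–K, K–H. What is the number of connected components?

2

Component: {G, J, M}
Component: {A, B, C, D, E, F, H, I, K, L}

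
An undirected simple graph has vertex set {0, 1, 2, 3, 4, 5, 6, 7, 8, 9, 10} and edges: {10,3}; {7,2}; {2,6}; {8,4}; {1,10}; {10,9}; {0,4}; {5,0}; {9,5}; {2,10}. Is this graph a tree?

|V| = 11, |E| = 10.
It is connected with exactly 10 edges, hence acyclic — it is a tree.

Yes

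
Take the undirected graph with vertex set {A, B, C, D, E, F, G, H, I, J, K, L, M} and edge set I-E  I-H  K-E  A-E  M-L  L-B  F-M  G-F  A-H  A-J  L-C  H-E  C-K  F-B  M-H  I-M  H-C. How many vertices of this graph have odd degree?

Degrees: A:3, B:2, C:3, D:0, E:4, F:3, G:1, H:5, I:3, J:1, K:2, L:3, M:4
Odd-degree vertices: A, C, F, G, H, I, J, L.

8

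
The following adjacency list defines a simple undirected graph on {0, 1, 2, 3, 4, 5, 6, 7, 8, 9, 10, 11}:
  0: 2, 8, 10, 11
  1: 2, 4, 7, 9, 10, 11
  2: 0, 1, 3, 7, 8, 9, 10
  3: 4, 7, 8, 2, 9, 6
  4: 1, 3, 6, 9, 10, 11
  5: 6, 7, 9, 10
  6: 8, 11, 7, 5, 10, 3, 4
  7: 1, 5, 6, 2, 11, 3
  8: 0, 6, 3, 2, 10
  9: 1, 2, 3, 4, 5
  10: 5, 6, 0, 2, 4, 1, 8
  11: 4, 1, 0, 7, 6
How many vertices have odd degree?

Degrees: 0:4, 1:6, 2:7, 3:6, 4:6, 5:4, 6:7, 7:6, 8:5, 9:5, 10:7, 11:5
Odd-degree vertices: 2, 6, 8, 9, 10, 11.

6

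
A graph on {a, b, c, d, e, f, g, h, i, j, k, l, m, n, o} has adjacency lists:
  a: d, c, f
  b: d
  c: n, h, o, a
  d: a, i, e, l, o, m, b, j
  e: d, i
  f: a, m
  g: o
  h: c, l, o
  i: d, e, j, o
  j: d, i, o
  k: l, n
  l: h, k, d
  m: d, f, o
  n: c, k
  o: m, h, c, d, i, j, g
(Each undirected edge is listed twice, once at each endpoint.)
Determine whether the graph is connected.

Yes

A breadth-first search from a visits a, c, d, f, o, n, h, e, b, j, i, l, m, g, k — all 15 vertices — so the graph is connected.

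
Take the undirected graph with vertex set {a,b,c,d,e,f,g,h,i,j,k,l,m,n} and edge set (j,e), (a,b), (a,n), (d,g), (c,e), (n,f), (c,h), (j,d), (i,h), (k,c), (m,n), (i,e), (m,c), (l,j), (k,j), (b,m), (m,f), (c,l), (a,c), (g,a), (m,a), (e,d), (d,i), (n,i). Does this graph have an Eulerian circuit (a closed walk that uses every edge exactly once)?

No

Degrees: a:5, b:2, c:6, d:4, e:4, f:2, g:2, h:2, i:4, j:4, k:2, l:2, m:5, n:4
Vertices with odd degree: a, m. An Eulerian circuit requires all degrees even.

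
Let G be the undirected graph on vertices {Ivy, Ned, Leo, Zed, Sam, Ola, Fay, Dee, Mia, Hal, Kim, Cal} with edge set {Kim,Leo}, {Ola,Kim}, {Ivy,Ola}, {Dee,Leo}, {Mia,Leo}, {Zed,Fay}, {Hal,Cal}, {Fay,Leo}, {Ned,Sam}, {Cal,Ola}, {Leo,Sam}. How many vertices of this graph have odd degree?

Degrees: Ivy:1, Ned:1, Leo:5, Zed:1, Sam:2, Ola:3, Fay:2, Dee:1, Mia:1, Hal:1, Kim:2, Cal:2
Odd-degree vertices: Ivy, Ned, Leo, Zed, Ola, Dee, Mia, Hal.

8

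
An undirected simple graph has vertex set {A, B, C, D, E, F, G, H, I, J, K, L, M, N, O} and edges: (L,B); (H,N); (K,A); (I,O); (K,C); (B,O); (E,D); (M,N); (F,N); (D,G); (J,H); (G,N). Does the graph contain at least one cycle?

No

The graph has 15 vertices, 12 edges, and 3 connected components.
Since 12 = 15 - 3, the graph is a forest and contains no cycle.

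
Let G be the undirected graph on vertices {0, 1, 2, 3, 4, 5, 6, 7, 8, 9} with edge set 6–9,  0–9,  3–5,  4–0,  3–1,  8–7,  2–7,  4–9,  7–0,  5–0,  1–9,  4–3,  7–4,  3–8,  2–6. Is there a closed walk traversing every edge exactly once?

Degrees: 0:4, 1:2, 2:2, 3:4, 4:4, 5:2, 6:2, 7:4, 8:2, 9:4
Every vertex has even degree and the edges form a single connected piece, so an Eulerian circuit exists.

Yes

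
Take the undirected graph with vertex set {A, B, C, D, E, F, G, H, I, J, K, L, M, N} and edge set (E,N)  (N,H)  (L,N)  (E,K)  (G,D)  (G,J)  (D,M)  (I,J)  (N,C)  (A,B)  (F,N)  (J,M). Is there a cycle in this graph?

Yes

|V| = 14, |E| = 12, number of components = 3.
One cycle is D-G-J-M-D.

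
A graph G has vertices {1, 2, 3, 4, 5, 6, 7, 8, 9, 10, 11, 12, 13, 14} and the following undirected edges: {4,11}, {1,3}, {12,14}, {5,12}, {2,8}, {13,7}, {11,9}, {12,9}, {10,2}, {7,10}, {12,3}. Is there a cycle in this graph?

No

|V| = 14, |E| = 11, number of components = 3.
A forest on 14 vertices with 3 components has exactly 11 edges, which matches — so no cycle.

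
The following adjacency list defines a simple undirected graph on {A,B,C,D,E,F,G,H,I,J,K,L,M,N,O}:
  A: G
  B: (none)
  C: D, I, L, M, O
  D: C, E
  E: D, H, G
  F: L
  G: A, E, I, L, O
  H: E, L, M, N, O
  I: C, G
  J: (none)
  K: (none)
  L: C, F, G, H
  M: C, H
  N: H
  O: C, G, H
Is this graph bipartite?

No

The cycle C-D-E-G-O-C has length 5, which is odd, so the graph is not bipartite.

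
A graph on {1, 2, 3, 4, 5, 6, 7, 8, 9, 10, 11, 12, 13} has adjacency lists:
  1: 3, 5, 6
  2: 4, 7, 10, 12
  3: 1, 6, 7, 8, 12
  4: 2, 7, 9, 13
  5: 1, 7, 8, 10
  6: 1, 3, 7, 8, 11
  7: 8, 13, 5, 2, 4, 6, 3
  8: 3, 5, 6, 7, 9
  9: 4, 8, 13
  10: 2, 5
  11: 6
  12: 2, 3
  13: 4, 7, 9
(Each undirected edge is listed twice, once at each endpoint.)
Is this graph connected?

A breadth-first search from 1 visits 1, 3, 6, 5, 7, 12, 8, 11, 10, 4, 2, 13, 9 — all 13 vertices — so the graph is connected.

Yes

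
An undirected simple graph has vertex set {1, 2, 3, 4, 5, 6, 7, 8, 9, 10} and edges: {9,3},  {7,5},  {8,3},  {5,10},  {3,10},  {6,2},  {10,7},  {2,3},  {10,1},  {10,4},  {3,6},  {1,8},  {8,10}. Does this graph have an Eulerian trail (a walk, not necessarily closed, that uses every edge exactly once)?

Degrees: 1:2, 2:2, 3:5, 4:1, 5:2, 6:2, 7:2, 8:3, 9:1, 10:6
Odd-degree vertices: 3, 4, 8, 9 (4 total).
With 4 odd-degree vertices (more than two), no single trail can use every edge.

No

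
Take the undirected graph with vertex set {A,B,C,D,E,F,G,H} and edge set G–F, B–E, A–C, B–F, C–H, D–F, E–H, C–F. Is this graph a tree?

|V| = 8, |E| = 8.
A tree on 8 vertices has exactly 7 edges; this graph has 8, so it contains a cycle and is not a tree.

No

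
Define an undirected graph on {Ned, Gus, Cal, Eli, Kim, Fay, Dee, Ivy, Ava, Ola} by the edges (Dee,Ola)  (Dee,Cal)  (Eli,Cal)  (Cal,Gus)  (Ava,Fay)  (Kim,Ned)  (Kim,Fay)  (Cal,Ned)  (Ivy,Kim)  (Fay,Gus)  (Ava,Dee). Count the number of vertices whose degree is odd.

Degrees: Ned:2, Gus:2, Cal:4, Eli:1, Kim:3, Fay:3, Dee:3, Ivy:1, Ava:2, Ola:1
Odd-degree vertices: Eli, Kim, Fay, Dee, Ivy, Ola.

6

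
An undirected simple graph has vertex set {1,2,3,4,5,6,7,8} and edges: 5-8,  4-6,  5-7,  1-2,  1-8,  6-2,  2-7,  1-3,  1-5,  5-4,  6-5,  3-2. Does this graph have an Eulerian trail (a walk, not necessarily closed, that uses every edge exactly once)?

Degrees: 1:4, 2:4, 3:2, 4:2, 5:5, 6:3, 7:2, 8:2
Odd-degree vertices: 5, 6 (2 total).
The non-isolated vertices are connected and exactly 2 have odd degree, so an Eulerian trail exists (from 5 to 6).

Yes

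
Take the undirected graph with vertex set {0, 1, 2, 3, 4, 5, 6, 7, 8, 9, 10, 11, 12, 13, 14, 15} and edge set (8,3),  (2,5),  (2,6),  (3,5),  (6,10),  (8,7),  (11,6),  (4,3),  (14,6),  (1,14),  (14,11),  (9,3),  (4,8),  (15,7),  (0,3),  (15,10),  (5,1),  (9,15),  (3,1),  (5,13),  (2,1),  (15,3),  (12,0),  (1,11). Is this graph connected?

Yes

Starting from 0 and exploring outward reaches every vertex (0, 12, 3, 8, 5, 15, 9, 1, 4, 7, 13, 2, 10, 11, 14, 6); the graph is connected.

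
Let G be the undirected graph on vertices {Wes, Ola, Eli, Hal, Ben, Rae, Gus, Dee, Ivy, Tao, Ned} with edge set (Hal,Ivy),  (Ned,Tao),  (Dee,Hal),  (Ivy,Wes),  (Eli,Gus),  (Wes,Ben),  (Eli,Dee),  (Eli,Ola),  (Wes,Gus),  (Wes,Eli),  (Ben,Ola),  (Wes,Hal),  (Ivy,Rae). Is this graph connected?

Component: {Tao, Ned}
Component: {Wes, Ola, Eli, Hal, Ben, Rae, Gus, Dee, Ivy}
No edge joins these 2 groups, so the graph is disconnected.

No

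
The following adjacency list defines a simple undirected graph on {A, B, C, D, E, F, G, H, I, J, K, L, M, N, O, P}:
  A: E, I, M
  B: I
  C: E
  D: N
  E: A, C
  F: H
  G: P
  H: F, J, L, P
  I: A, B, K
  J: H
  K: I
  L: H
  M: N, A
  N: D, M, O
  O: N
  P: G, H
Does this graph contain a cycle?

No

The graph has 16 vertices, 14 edges, and 2 connected components.
Since 14 = 16 - 2, the graph is a forest and contains no cycle.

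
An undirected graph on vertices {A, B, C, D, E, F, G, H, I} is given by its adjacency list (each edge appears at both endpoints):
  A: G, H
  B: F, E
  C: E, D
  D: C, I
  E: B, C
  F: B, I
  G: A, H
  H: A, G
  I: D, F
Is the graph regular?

Yes

Degrees: A:2, B:2, C:2, D:2, E:2, F:2, G:2, H:2, I:2
Every vertex has degree 2, so the graph is 2-regular.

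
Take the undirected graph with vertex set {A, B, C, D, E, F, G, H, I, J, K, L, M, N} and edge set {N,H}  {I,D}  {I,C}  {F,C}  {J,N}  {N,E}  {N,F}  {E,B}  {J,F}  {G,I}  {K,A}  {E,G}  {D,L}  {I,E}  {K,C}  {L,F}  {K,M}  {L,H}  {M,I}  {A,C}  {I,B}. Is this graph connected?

Starting from A and exploring outward reaches every vertex (A, C, K, F, I, M, N, L, J, E, D, B, G, H); the graph is connected.

Yes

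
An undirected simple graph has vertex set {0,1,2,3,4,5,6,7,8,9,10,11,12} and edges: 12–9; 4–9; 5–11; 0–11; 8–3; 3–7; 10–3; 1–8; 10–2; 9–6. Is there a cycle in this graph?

The graph has 13 vertices, 10 edges, and 3 connected components.
A forest on 13 vertices with 3 components has exactly 10 edges, which matches — so no cycle.

No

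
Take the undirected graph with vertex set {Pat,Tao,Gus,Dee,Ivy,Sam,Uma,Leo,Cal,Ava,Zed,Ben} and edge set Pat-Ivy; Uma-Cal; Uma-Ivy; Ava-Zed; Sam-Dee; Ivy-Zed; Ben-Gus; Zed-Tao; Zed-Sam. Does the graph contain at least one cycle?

No

|V| = 12, |E| = 9, number of components = 3.
Since 9 = 12 - 3, the graph is a forest and contains no cycle.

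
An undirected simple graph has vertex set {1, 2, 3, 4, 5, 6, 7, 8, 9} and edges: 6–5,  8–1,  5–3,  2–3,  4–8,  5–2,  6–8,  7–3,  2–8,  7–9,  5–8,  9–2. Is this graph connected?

A breadth-first search from 1 visits 1, 8, 2, 6, 5, 4, 9, 3, 7 — all 9 vertices — so the graph is connected.

Yes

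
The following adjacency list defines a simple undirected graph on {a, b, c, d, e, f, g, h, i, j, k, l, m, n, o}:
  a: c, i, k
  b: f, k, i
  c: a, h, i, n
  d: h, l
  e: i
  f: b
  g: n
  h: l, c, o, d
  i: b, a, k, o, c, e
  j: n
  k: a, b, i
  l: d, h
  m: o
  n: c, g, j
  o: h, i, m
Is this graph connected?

Yes

A breadth-first search from a visits a, i, k, c, b, e, o, h, n, f, m, d, l, g, j — all 15 vertices — so the graph is connected.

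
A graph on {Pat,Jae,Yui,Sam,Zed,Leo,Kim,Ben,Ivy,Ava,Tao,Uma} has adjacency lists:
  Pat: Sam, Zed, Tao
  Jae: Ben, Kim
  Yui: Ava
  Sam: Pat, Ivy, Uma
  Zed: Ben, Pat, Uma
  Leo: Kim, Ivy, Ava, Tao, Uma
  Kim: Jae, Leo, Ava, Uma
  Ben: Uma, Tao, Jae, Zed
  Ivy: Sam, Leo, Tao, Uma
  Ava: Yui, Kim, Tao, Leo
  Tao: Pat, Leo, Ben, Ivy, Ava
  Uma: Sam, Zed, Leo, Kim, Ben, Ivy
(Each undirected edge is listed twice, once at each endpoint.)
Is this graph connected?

A breadth-first search from Pat visits Pat, Sam, Tao, Zed, Uma, Ivy, Leo, Ben, Ava, Kim, Jae, Yui — all 12 vertices — so the graph is connected.

Yes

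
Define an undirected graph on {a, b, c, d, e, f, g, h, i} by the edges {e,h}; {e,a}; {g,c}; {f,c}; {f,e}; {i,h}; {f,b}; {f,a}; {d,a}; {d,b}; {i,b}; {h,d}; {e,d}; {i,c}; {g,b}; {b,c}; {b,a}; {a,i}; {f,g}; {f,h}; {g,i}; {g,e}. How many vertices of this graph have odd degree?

4

Degrees: a:5, b:6, c:4, d:4, e:5, f:6, g:5, h:4, i:5
Odd-degree vertices: a, e, g, i.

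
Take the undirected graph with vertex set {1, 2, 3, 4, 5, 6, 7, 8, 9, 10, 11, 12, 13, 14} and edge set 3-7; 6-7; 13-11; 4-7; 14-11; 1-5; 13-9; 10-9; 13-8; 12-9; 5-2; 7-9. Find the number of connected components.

2

Component: {1, 2, 5}
Component: {3, 4, 6, 7, 8, 9, 10, 11, 12, 13, 14}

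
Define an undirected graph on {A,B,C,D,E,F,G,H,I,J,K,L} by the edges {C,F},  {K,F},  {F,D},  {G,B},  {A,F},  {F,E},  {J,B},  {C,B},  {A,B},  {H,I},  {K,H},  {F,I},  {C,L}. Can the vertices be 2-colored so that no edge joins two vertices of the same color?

Yes

A valid 2-coloring puts {B, F, H, L} on one side and {A, C, D, E, G, I, J, K} on the other; every edge crosses between the two sides.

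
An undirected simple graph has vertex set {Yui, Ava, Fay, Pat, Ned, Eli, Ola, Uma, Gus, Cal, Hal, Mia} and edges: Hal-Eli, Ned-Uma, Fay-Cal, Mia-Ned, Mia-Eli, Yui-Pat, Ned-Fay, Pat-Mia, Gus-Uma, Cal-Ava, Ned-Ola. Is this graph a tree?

The graph has 12 vertices and 11 edges.
It is connected with exactly 11 edges, hence acyclic — it is a tree.

Yes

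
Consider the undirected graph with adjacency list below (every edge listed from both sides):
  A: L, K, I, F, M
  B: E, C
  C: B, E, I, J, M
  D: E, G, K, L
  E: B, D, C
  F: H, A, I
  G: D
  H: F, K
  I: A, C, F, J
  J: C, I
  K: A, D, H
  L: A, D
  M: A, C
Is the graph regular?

No

Degrees: A:5, B:2, C:5, D:4, E:3, F:3, G:1, H:2, I:4, J:2, K:3, L:2, M:2
Vertex G has degree 1 while A has degree 5, so the graph is not regular.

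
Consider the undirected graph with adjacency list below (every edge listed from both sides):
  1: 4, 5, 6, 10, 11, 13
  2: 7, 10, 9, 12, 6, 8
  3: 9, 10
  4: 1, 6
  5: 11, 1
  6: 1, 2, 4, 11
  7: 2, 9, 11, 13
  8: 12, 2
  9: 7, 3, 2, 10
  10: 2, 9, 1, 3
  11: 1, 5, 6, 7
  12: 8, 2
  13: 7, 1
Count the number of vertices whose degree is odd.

Degrees: 1:6, 2:6, 3:2, 4:2, 5:2, 6:4, 7:4, 8:2, 9:4, 10:4, 11:4, 12:2, 13:2
Odd-degree vertices: none.

0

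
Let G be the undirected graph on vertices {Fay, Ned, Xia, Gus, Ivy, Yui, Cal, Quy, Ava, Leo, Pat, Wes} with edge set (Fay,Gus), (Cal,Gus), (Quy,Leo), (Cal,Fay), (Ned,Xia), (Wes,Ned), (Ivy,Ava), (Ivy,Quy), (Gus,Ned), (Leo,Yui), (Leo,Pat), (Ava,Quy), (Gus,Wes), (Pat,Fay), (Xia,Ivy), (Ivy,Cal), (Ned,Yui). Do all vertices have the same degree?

No

Degrees: Fay:3, Ned:4, Xia:2, Gus:4, Ivy:4, Yui:2, Cal:3, Quy:3, Ava:2, Leo:3, Pat:2, Wes:2
Degrees are not all equal (e.g. deg(Xia)=2 but deg(Ned)=4); not regular.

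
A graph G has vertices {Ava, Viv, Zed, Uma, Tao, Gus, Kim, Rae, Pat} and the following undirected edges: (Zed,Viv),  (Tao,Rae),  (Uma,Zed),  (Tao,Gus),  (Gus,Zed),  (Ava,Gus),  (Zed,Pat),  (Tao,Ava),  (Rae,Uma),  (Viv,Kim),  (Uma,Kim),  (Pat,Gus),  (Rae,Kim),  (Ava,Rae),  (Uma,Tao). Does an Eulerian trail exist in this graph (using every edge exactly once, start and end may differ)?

Yes

Degrees: Ava:3, Viv:2, Zed:4, Uma:4, Tao:4, Gus:4, Kim:3, Rae:4, Pat:2
Odd-degree vertices: Ava, Kim (2 total).
The non-isolated vertices are connected and exactly 2 have odd degree, so an Eulerian trail exists (from Ava to Kim).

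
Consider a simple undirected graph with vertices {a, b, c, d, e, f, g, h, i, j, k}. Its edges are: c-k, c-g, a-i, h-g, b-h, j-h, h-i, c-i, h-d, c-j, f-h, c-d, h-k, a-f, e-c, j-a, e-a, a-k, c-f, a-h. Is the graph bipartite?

No

a-h-k-a is an odd cycle (length 3), and a bipartite graph can contain only even cycles.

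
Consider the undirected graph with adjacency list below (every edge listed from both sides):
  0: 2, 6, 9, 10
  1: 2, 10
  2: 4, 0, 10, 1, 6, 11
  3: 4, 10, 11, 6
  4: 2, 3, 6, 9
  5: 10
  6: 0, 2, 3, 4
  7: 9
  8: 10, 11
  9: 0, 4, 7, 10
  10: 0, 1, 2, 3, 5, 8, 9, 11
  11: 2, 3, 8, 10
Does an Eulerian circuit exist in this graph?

Degrees: 0:4, 1:2, 2:6, 3:4, 4:4, 5:1, 6:4, 7:1, 8:2, 9:4, 10:8, 11:4
5, 7 have odd degree; an Eulerian circuit needs every degree to be even, so none exists.

No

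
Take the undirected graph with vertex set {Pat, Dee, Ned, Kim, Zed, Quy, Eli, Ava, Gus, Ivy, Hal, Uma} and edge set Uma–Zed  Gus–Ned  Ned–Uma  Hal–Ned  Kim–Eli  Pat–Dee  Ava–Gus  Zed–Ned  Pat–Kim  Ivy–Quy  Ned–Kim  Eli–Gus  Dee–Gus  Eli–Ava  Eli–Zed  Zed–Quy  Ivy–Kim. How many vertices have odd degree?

Degrees: Pat:2, Dee:2, Ned:5, Kim:4, Zed:4, Quy:2, Eli:4, Ava:2, Gus:4, Ivy:2, Hal:1, Uma:2
Odd-degree vertices: Ned, Hal.

2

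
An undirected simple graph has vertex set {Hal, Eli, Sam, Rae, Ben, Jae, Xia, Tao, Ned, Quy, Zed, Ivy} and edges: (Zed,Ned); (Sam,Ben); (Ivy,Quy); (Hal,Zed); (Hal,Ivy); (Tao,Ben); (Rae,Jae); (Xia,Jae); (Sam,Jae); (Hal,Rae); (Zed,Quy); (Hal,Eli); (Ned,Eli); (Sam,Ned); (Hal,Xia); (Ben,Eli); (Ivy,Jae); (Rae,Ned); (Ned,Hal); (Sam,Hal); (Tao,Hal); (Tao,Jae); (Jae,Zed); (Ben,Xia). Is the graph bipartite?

Eli-Ned-Hal-Eli is an odd cycle (length 3), and a bipartite graph can contain only even cycles.

No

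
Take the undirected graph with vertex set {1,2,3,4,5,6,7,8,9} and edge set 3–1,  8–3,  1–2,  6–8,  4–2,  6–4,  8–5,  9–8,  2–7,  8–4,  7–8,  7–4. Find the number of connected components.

Component: {1, 2, 3, 4, 5, 6, 7, 8, 9}

1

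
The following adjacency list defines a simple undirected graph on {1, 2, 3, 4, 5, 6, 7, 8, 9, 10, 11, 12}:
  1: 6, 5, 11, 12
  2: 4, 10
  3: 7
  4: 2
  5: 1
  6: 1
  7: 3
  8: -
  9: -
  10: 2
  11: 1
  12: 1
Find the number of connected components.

Component: {8}
Component: {9}
Component: {3, 7}
Component: {2, 4, 10}
Component: {1, 5, 6, 11, 12}

5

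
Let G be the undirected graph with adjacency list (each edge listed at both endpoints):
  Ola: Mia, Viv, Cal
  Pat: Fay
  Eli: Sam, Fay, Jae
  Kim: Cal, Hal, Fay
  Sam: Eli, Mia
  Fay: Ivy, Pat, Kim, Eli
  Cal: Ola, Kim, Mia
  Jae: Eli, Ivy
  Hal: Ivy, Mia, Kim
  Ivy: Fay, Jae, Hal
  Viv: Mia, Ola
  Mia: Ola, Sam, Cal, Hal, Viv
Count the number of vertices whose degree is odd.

Degrees: Ola:3, Pat:1, Eli:3, Kim:3, Sam:2, Fay:4, Cal:3, Jae:2, Hal:3, Ivy:3, Viv:2, Mia:5
Odd-degree vertices: Ola, Pat, Eli, Kim, Cal, Hal, Ivy, Mia.

8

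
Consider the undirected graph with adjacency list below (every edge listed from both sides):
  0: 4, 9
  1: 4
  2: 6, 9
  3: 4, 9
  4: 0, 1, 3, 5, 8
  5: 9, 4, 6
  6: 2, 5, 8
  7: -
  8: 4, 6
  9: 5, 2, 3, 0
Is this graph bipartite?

Yes

A valid 2-coloring puts {4, 6, 7, 9} on one side and {0, 1, 2, 3, 5, 8} on the other; every edge crosses between the two sides.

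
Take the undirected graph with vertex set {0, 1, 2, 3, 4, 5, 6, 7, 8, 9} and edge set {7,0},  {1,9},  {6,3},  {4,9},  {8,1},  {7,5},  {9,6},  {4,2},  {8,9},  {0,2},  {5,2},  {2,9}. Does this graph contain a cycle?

The graph has 10 vertices, 12 edges, and 1 connected component.
One cycle is 2-9-4-2.

Yes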